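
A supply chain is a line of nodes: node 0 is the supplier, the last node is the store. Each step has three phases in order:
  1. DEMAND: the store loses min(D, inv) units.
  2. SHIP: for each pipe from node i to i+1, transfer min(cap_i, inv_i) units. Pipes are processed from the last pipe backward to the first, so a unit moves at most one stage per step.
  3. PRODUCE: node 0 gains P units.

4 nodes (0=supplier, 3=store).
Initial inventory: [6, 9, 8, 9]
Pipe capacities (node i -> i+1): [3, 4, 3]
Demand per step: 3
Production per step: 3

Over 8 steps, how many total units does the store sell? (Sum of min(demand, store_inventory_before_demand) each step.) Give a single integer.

Step 1: sold=3 (running total=3) -> [6 8 9 9]
Step 2: sold=3 (running total=6) -> [6 7 10 9]
Step 3: sold=3 (running total=9) -> [6 6 11 9]
Step 4: sold=3 (running total=12) -> [6 5 12 9]
Step 5: sold=3 (running total=15) -> [6 4 13 9]
Step 6: sold=3 (running total=18) -> [6 3 14 9]
Step 7: sold=3 (running total=21) -> [6 3 14 9]
Step 8: sold=3 (running total=24) -> [6 3 14 9]

Answer: 24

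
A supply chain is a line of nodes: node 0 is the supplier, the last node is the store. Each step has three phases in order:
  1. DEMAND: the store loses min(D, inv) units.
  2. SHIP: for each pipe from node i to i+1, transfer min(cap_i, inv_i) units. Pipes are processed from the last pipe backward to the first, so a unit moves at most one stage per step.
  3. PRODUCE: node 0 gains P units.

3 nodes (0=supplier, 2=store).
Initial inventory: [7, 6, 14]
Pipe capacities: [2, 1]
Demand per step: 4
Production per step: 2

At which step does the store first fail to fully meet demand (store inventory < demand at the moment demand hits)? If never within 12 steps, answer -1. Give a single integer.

Step 1: demand=4,sold=4 ship[1->2]=1 ship[0->1]=2 prod=2 -> [7 7 11]
Step 2: demand=4,sold=4 ship[1->2]=1 ship[0->1]=2 prod=2 -> [7 8 8]
Step 3: demand=4,sold=4 ship[1->2]=1 ship[0->1]=2 prod=2 -> [7 9 5]
Step 4: demand=4,sold=4 ship[1->2]=1 ship[0->1]=2 prod=2 -> [7 10 2]
Step 5: demand=4,sold=2 ship[1->2]=1 ship[0->1]=2 prod=2 -> [7 11 1]
Step 6: demand=4,sold=1 ship[1->2]=1 ship[0->1]=2 prod=2 -> [7 12 1]
Step 7: demand=4,sold=1 ship[1->2]=1 ship[0->1]=2 prod=2 -> [7 13 1]
Step 8: demand=4,sold=1 ship[1->2]=1 ship[0->1]=2 prod=2 -> [7 14 1]
Step 9: demand=4,sold=1 ship[1->2]=1 ship[0->1]=2 prod=2 -> [7 15 1]
Step 10: demand=4,sold=1 ship[1->2]=1 ship[0->1]=2 prod=2 -> [7 16 1]
Step 11: demand=4,sold=1 ship[1->2]=1 ship[0->1]=2 prod=2 -> [7 17 1]
Step 12: demand=4,sold=1 ship[1->2]=1 ship[0->1]=2 prod=2 -> [7 18 1]
First stockout at step 5

5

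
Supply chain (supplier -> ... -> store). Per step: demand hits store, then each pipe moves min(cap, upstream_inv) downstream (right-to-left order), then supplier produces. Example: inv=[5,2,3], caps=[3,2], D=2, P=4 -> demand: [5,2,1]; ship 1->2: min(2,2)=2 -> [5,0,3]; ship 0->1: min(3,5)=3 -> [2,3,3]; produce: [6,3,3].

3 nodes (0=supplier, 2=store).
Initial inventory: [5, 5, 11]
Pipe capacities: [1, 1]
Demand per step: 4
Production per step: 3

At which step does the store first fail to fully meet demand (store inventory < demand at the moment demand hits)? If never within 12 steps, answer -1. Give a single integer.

Step 1: demand=4,sold=4 ship[1->2]=1 ship[0->1]=1 prod=3 -> [7 5 8]
Step 2: demand=4,sold=4 ship[1->2]=1 ship[0->1]=1 prod=3 -> [9 5 5]
Step 3: demand=4,sold=4 ship[1->2]=1 ship[0->1]=1 prod=3 -> [11 5 2]
Step 4: demand=4,sold=2 ship[1->2]=1 ship[0->1]=1 prod=3 -> [13 5 1]
Step 5: demand=4,sold=1 ship[1->2]=1 ship[0->1]=1 prod=3 -> [15 5 1]
Step 6: demand=4,sold=1 ship[1->2]=1 ship[0->1]=1 prod=3 -> [17 5 1]
Step 7: demand=4,sold=1 ship[1->2]=1 ship[0->1]=1 prod=3 -> [19 5 1]
Step 8: demand=4,sold=1 ship[1->2]=1 ship[0->1]=1 prod=3 -> [21 5 1]
Step 9: demand=4,sold=1 ship[1->2]=1 ship[0->1]=1 prod=3 -> [23 5 1]
Step 10: demand=4,sold=1 ship[1->2]=1 ship[0->1]=1 prod=3 -> [25 5 1]
Step 11: demand=4,sold=1 ship[1->2]=1 ship[0->1]=1 prod=3 -> [27 5 1]
Step 12: demand=4,sold=1 ship[1->2]=1 ship[0->1]=1 prod=3 -> [29 5 1]
First stockout at step 4

4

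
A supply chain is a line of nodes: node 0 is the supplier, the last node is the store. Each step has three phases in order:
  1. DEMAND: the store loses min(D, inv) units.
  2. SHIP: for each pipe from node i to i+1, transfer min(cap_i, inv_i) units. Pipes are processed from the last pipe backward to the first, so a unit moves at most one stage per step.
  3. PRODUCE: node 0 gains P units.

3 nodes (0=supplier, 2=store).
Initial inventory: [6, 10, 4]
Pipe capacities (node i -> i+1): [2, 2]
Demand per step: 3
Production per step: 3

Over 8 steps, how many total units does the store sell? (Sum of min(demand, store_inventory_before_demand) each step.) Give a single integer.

Step 1: sold=3 (running total=3) -> [7 10 3]
Step 2: sold=3 (running total=6) -> [8 10 2]
Step 3: sold=2 (running total=8) -> [9 10 2]
Step 4: sold=2 (running total=10) -> [10 10 2]
Step 5: sold=2 (running total=12) -> [11 10 2]
Step 6: sold=2 (running total=14) -> [12 10 2]
Step 7: sold=2 (running total=16) -> [13 10 2]
Step 8: sold=2 (running total=18) -> [14 10 2]

Answer: 18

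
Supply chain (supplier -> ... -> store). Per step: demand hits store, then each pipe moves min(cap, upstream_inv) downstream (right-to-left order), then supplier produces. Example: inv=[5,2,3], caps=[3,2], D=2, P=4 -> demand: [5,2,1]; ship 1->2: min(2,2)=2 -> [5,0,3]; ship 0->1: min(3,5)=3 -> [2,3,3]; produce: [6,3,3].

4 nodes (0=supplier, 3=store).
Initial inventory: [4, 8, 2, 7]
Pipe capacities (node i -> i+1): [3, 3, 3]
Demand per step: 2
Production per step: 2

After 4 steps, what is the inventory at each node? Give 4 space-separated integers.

Step 1: demand=2,sold=2 ship[2->3]=2 ship[1->2]=3 ship[0->1]=3 prod=2 -> inv=[3 8 3 7]
Step 2: demand=2,sold=2 ship[2->3]=3 ship[1->2]=3 ship[0->1]=3 prod=2 -> inv=[2 8 3 8]
Step 3: demand=2,sold=2 ship[2->3]=3 ship[1->2]=3 ship[0->1]=2 prod=2 -> inv=[2 7 3 9]
Step 4: demand=2,sold=2 ship[2->3]=3 ship[1->2]=3 ship[0->1]=2 prod=2 -> inv=[2 6 3 10]

2 6 3 10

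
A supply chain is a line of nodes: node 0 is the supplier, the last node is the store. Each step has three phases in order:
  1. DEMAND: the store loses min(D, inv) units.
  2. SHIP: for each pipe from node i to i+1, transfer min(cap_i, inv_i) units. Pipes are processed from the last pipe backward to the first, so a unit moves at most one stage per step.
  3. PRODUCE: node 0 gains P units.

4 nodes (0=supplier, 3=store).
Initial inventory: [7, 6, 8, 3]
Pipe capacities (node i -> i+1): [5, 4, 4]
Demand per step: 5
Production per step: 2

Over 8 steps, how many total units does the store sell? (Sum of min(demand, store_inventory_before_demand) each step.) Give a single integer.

Step 1: sold=3 (running total=3) -> [4 7 8 4]
Step 2: sold=4 (running total=7) -> [2 7 8 4]
Step 3: sold=4 (running total=11) -> [2 5 8 4]
Step 4: sold=4 (running total=15) -> [2 3 8 4]
Step 5: sold=4 (running total=19) -> [2 2 7 4]
Step 6: sold=4 (running total=23) -> [2 2 5 4]
Step 7: sold=4 (running total=27) -> [2 2 3 4]
Step 8: sold=4 (running total=31) -> [2 2 2 3]

Answer: 31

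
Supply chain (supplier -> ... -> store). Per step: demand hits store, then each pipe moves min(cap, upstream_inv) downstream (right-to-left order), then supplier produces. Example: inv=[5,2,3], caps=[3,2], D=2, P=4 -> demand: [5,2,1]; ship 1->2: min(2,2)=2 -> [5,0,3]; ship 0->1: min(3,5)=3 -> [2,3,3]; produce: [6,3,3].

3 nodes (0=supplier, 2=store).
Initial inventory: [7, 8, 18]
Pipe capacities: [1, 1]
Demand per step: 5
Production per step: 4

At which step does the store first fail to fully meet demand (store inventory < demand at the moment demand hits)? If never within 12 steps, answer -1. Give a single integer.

Step 1: demand=5,sold=5 ship[1->2]=1 ship[0->1]=1 prod=4 -> [10 8 14]
Step 2: demand=5,sold=5 ship[1->2]=1 ship[0->1]=1 prod=4 -> [13 8 10]
Step 3: demand=5,sold=5 ship[1->2]=1 ship[0->1]=1 prod=4 -> [16 8 6]
Step 4: demand=5,sold=5 ship[1->2]=1 ship[0->1]=1 prod=4 -> [19 8 2]
Step 5: demand=5,sold=2 ship[1->2]=1 ship[0->1]=1 prod=4 -> [22 8 1]
Step 6: demand=5,sold=1 ship[1->2]=1 ship[0->1]=1 prod=4 -> [25 8 1]
Step 7: demand=5,sold=1 ship[1->2]=1 ship[0->1]=1 prod=4 -> [28 8 1]
Step 8: demand=5,sold=1 ship[1->2]=1 ship[0->1]=1 prod=4 -> [31 8 1]
Step 9: demand=5,sold=1 ship[1->2]=1 ship[0->1]=1 prod=4 -> [34 8 1]
Step 10: demand=5,sold=1 ship[1->2]=1 ship[0->1]=1 prod=4 -> [37 8 1]
Step 11: demand=5,sold=1 ship[1->2]=1 ship[0->1]=1 prod=4 -> [40 8 1]
Step 12: demand=5,sold=1 ship[1->2]=1 ship[0->1]=1 prod=4 -> [43 8 1]
First stockout at step 5

5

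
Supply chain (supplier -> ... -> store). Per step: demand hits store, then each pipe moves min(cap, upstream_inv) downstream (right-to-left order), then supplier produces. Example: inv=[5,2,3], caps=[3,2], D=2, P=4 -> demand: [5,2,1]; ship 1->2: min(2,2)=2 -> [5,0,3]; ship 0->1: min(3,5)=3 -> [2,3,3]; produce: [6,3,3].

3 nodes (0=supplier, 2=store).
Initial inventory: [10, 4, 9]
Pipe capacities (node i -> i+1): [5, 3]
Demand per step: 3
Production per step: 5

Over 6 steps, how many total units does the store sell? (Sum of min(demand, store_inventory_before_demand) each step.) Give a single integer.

Answer: 18

Derivation:
Step 1: sold=3 (running total=3) -> [10 6 9]
Step 2: sold=3 (running total=6) -> [10 8 9]
Step 3: sold=3 (running total=9) -> [10 10 9]
Step 4: sold=3 (running total=12) -> [10 12 9]
Step 5: sold=3 (running total=15) -> [10 14 9]
Step 6: sold=3 (running total=18) -> [10 16 9]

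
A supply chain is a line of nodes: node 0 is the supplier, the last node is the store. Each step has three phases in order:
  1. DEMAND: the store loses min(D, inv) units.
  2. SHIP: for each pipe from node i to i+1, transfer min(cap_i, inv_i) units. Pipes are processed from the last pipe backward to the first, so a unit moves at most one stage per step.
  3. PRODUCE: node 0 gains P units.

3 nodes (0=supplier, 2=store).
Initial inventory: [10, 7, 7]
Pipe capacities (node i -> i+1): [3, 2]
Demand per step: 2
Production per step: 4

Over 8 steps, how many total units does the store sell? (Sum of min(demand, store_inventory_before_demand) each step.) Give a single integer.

Answer: 16

Derivation:
Step 1: sold=2 (running total=2) -> [11 8 7]
Step 2: sold=2 (running total=4) -> [12 9 7]
Step 3: sold=2 (running total=6) -> [13 10 7]
Step 4: sold=2 (running total=8) -> [14 11 7]
Step 5: sold=2 (running total=10) -> [15 12 7]
Step 6: sold=2 (running total=12) -> [16 13 7]
Step 7: sold=2 (running total=14) -> [17 14 7]
Step 8: sold=2 (running total=16) -> [18 15 7]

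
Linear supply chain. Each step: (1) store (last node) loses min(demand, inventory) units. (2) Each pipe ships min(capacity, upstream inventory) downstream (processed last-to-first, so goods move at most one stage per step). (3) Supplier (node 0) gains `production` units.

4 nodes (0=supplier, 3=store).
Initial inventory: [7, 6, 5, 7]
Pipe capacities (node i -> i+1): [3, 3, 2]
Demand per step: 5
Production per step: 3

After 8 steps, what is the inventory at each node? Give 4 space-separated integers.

Step 1: demand=5,sold=5 ship[2->3]=2 ship[1->2]=3 ship[0->1]=3 prod=3 -> inv=[7 6 6 4]
Step 2: demand=5,sold=4 ship[2->3]=2 ship[1->2]=3 ship[0->1]=3 prod=3 -> inv=[7 6 7 2]
Step 3: demand=5,sold=2 ship[2->3]=2 ship[1->2]=3 ship[0->1]=3 prod=3 -> inv=[7 6 8 2]
Step 4: demand=5,sold=2 ship[2->3]=2 ship[1->2]=3 ship[0->1]=3 prod=3 -> inv=[7 6 9 2]
Step 5: demand=5,sold=2 ship[2->3]=2 ship[1->2]=3 ship[0->1]=3 prod=3 -> inv=[7 6 10 2]
Step 6: demand=5,sold=2 ship[2->3]=2 ship[1->2]=3 ship[0->1]=3 prod=3 -> inv=[7 6 11 2]
Step 7: demand=5,sold=2 ship[2->3]=2 ship[1->2]=3 ship[0->1]=3 prod=3 -> inv=[7 6 12 2]
Step 8: demand=5,sold=2 ship[2->3]=2 ship[1->2]=3 ship[0->1]=3 prod=3 -> inv=[7 6 13 2]

7 6 13 2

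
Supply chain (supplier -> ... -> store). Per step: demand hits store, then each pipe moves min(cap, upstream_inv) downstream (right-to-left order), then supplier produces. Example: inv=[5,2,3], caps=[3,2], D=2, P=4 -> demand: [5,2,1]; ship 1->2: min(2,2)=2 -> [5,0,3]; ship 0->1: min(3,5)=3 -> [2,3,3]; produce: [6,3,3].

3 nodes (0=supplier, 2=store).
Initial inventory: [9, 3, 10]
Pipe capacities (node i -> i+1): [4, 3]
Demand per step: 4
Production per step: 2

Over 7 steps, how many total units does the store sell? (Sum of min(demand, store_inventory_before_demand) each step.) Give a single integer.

Step 1: sold=4 (running total=4) -> [7 4 9]
Step 2: sold=4 (running total=8) -> [5 5 8]
Step 3: sold=4 (running total=12) -> [3 6 7]
Step 4: sold=4 (running total=16) -> [2 6 6]
Step 5: sold=4 (running total=20) -> [2 5 5]
Step 6: sold=4 (running total=24) -> [2 4 4]
Step 7: sold=4 (running total=28) -> [2 3 3]

Answer: 28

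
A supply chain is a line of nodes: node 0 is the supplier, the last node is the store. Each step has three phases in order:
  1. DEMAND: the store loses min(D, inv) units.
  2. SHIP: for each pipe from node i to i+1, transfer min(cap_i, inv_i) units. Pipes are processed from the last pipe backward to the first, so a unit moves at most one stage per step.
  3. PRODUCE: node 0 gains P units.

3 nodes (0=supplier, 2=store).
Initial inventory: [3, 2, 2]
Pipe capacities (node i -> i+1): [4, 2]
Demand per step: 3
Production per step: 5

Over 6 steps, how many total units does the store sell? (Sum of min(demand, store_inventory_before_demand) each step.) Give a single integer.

Step 1: sold=2 (running total=2) -> [5 3 2]
Step 2: sold=2 (running total=4) -> [6 5 2]
Step 3: sold=2 (running total=6) -> [7 7 2]
Step 4: sold=2 (running total=8) -> [8 9 2]
Step 5: sold=2 (running total=10) -> [9 11 2]
Step 6: sold=2 (running total=12) -> [10 13 2]

Answer: 12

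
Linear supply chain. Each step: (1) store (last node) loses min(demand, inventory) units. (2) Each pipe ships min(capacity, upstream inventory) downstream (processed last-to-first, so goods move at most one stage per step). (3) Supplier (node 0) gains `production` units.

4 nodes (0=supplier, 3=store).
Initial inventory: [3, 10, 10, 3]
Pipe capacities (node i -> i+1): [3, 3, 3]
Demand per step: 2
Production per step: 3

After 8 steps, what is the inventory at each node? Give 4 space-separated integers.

Step 1: demand=2,sold=2 ship[2->3]=3 ship[1->2]=3 ship[0->1]=3 prod=3 -> inv=[3 10 10 4]
Step 2: demand=2,sold=2 ship[2->3]=3 ship[1->2]=3 ship[0->1]=3 prod=3 -> inv=[3 10 10 5]
Step 3: demand=2,sold=2 ship[2->3]=3 ship[1->2]=3 ship[0->1]=3 prod=3 -> inv=[3 10 10 6]
Step 4: demand=2,sold=2 ship[2->3]=3 ship[1->2]=3 ship[0->1]=3 prod=3 -> inv=[3 10 10 7]
Step 5: demand=2,sold=2 ship[2->3]=3 ship[1->2]=3 ship[0->1]=3 prod=3 -> inv=[3 10 10 8]
Step 6: demand=2,sold=2 ship[2->3]=3 ship[1->2]=3 ship[0->1]=3 prod=3 -> inv=[3 10 10 9]
Step 7: demand=2,sold=2 ship[2->3]=3 ship[1->2]=3 ship[0->1]=3 prod=3 -> inv=[3 10 10 10]
Step 8: demand=2,sold=2 ship[2->3]=3 ship[1->2]=3 ship[0->1]=3 prod=3 -> inv=[3 10 10 11]

3 10 10 11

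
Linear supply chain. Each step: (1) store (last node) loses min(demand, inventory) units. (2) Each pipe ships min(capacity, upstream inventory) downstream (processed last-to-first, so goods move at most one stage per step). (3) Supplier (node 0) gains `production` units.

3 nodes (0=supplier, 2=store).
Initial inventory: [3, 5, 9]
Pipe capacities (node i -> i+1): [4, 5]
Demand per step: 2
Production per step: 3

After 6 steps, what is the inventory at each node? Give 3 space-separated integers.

Step 1: demand=2,sold=2 ship[1->2]=5 ship[0->1]=3 prod=3 -> inv=[3 3 12]
Step 2: demand=2,sold=2 ship[1->2]=3 ship[0->1]=3 prod=3 -> inv=[3 3 13]
Step 3: demand=2,sold=2 ship[1->2]=3 ship[0->1]=3 prod=3 -> inv=[3 3 14]
Step 4: demand=2,sold=2 ship[1->2]=3 ship[0->1]=3 prod=3 -> inv=[3 3 15]
Step 5: demand=2,sold=2 ship[1->2]=3 ship[0->1]=3 prod=3 -> inv=[3 3 16]
Step 6: demand=2,sold=2 ship[1->2]=3 ship[0->1]=3 prod=3 -> inv=[3 3 17]

3 3 17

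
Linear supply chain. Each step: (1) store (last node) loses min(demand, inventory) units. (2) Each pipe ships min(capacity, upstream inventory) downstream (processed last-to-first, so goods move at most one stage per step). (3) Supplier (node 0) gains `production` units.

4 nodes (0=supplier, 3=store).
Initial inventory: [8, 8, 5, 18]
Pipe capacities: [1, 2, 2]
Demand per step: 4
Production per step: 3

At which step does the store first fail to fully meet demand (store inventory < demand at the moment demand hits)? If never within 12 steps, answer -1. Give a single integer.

Step 1: demand=4,sold=4 ship[2->3]=2 ship[1->2]=2 ship[0->1]=1 prod=3 -> [10 7 5 16]
Step 2: demand=4,sold=4 ship[2->3]=2 ship[1->2]=2 ship[0->1]=1 prod=3 -> [12 6 5 14]
Step 3: demand=4,sold=4 ship[2->3]=2 ship[1->2]=2 ship[0->1]=1 prod=3 -> [14 5 5 12]
Step 4: demand=4,sold=4 ship[2->3]=2 ship[1->2]=2 ship[0->1]=1 prod=3 -> [16 4 5 10]
Step 5: demand=4,sold=4 ship[2->3]=2 ship[1->2]=2 ship[0->1]=1 prod=3 -> [18 3 5 8]
Step 6: demand=4,sold=4 ship[2->3]=2 ship[1->2]=2 ship[0->1]=1 prod=3 -> [20 2 5 6]
Step 7: demand=4,sold=4 ship[2->3]=2 ship[1->2]=2 ship[0->1]=1 prod=3 -> [22 1 5 4]
Step 8: demand=4,sold=4 ship[2->3]=2 ship[1->2]=1 ship[0->1]=1 prod=3 -> [24 1 4 2]
Step 9: demand=4,sold=2 ship[2->3]=2 ship[1->2]=1 ship[0->1]=1 prod=3 -> [26 1 3 2]
Step 10: demand=4,sold=2 ship[2->3]=2 ship[1->2]=1 ship[0->1]=1 prod=3 -> [28 1 2 2]
Step 11: demand=4,sold=2 ship[2->3]=2 ship[1->2]=1 ship[0->1]=1 prod=3 -> [30 1 1 2]
Step 12: demand=4,sold=2 ship[2->3]=1 ship[1->2]=1 ship[0->1]=1 prod=3 -> [32 1 1 1]
First stockout at step 9

9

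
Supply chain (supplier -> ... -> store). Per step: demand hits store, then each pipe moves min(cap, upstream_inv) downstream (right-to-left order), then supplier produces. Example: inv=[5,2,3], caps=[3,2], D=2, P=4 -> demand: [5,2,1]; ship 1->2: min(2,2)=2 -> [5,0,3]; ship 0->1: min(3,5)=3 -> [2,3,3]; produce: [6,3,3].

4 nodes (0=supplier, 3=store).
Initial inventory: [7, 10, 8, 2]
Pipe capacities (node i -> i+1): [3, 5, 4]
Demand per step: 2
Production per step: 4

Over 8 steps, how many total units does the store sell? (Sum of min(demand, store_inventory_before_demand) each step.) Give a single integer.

Step 1: sold=2 (running total=2) -> [8 8 9 4]
Step 2: sold=2 (running total=4) -> [9 6 10 6]
Step 3: sold=2 (running total=6) -> [10 4 11 8]
Step 4: sold=2 (running total=8) -> [11 3 11 10]
Step 5: sold=2 (running total=10) -> [12 3 10 12]
Step 6: sold=2 (running total=12) -> [13 3 9 14]
Step 7: sold=2 (running total=14) -> [14 3 8 16]
Step 8: sold=2 (running total=16) -> [15 3 7 18]

Answer: 16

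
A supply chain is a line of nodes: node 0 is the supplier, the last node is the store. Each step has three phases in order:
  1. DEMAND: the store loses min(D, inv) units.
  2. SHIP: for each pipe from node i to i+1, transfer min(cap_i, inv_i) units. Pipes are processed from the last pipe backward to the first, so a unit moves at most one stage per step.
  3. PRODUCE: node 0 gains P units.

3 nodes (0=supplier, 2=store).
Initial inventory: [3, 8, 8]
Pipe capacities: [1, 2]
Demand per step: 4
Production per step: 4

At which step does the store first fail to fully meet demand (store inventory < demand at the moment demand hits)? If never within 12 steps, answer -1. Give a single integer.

Step 1: demand=4,sold=4 ship[1->2]=2 ship[0->1]=1 prod=4 -> [6 7 6]
Step 2: demand=4,sold=4 ship[1->2]=2 ship[0->1]=1 prod=4 -> [9 6 4]
Step 3: demand=4,sold=4 ship[1->2]=2 ship[0->1]=1 prod=4 -> [12 5 2]
Step 4: demand=4,sold=2 ship[1->2]=2 ship[0->1]=1 prod=4 -> [15 4 2]
Step 5: demand=4,sold=2 ship[1->2]=2 ship[0->1]=1 prod=4 -> [18 3 2]
Step 6: demand=4,sold=2 ship[1->2]=2 ship[0->1]=1 prod=4 -> [21 2 2]
Step 7: demand=4,sold=2 ship[1->2]=2 ship[0->1]=1 prod=4 -> [24 1 2]
Step 8: demand=4,sold=2 ship[1->2]=1 ship[0->1]=1 prod=4 -> [27 1 1]
Step 9: demand=4,sold=1 ship[1->2]=1 ship[0->1]=1 prod=4 -> [30 1 1]
Step 10: demand=4,sold=1 ship[1->2]=1 ship[0->1]=1 prod=4 -> [33 1 1]
Step 11: demand=4,sold=1 ship[1->2]=1 ship[0->1]=1 prod=4 -> [36 1 1]
Step 12: demand=4,sold=1 ship[1->2]=1 ship[0->1]=1 prod=4 -> [39 1 1]
First stockout at step 4

4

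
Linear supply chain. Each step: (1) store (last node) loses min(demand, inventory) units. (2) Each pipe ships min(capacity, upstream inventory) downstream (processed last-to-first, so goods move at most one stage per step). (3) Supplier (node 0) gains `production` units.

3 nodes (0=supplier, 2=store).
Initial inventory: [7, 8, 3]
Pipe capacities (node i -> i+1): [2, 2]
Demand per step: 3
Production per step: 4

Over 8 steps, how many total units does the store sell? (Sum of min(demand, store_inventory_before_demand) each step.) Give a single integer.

Step 1: sold=3 (running total=3) -> [9 8 2]
Step 2: sold=2 (running total=5) -> [11 8 2]
Step 3: sold=2 (running total=7) -> [13 8 2]
Step 4: sold=2 (running total=9) -> [15 8 2]
Step 5: sold=2 (running total=11) -> [17 8 2]
Step 6: sold=2 (running total=13) -> [19 8 2]
Step 7: sold=2 (running total=15) -> [21 8 2]
Step 8: sold=2 (running total=17) -> [23 8 2]

Answer: 17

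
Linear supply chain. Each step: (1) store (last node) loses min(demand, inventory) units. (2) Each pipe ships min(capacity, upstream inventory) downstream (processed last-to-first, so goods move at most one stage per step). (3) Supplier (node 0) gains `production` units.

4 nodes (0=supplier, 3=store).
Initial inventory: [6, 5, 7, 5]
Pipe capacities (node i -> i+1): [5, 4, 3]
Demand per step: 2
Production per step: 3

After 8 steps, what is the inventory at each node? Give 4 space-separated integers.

Step 1: demand=2,sold=2 ship[2->3]=3 ship[1->2]=4 ship[0->1]=5 prod=3 -> inv=[4 6 8 6]
Step 2: demand=2,sold=2 ship[2->3]=3 ship[1->2]=4 ship[0->1]=4 prod=3 -> inv=[3 6 9 7]
Step 3: demand=2,sold=2 ship[2->3]=3 ship[1->2]=4 ship[0->1]=3 prod=3 -> inv=[3 5 10 8]
Step 4: demand=2,sold=2 ship[2->3]=3 ship[1->2]=4 ship[0->1]=3 prod=3 -> inv=[3 4 11 9]
Step 5: demand=2,sold=2 ship[2->3]=3 ship[1->2]=4 ship[0->1]=3 prod=3 -> inv=[3 3 12 10]
Step 6: demand=2,sold=2 ship[2->3]=3 ship[1->2]=3 ship[0->1]=3 prod=3 -> inv=[3 3 12 11]
Step 7: demand=2,sold=2 ship[2->3]=3 ship[1->2]=3 ship[0->1]=3 prod=3 -> inv=[3 3 12 12]
Step 8: demand=2,sold=2 ship[2->3]=3 ship[1->2]=3 ship[0->1]=3 prod=3 -> inv=[3 3 12 13]

3 3 12 13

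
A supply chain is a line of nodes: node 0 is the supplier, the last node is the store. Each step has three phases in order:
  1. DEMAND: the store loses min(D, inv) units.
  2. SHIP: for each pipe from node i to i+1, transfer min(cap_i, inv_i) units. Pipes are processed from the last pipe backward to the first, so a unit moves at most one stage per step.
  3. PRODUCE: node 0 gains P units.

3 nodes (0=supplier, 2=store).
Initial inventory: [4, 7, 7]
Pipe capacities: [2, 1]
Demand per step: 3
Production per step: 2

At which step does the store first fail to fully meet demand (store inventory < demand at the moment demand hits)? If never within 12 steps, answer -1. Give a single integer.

Step 1: demand=3,sold=3 ship[1->2]=1 ship[0->1]=2 prod=2 -> [4 8 5]
Step 2: demand=3,sold=3 ship[1->2]=1 ship[0->1]=2 prod=2 -> [4 9 3]
Step 3: demand=3,sold=3 ship[1->2]=1 ship[0->1]=2 prod=2 -> [4 10 1]
Step 4: demand=3,sold=1 ship[1->2]=1 ship[0->1]=2 prod=2 -> [4 11 1]
Step 5: demand=3,sold=1 ship[1->2]=1 ship[0->1]=2 prod=2 -> [4 12 1]
Step 6: demand=3,sold=1 ship[1->2]=1 ship[0->1]=2 prod=2 -> [4 13 1]
Step 7: demand=3,sold=1 ship[1->2]=1 ship[0->1]=2 prod=2 -> [4 14 1]
Step 8: demand=3,sold=1 ship[1->2]=1 ship[0->1]=2 prod=2 -> [4 15 1]
Step 9: demand=3,sold=1 ship[1->2]=1 ship[0->1]=2 prod=2 -> [4 16 1]
Step 10: demand=3,sold=1 ship[1->2]=1 ship[0->1]=2 prod=2 -> [4 17 1]
Step 11: demand=3,sold=1 ship[1->2]=1 ship[0->1]=2 prod=2 -> [4 18 1]
Step 12: demand=3,sold=1 ship[1->2]=1 ship[0->1]=2 prod=2 -> [4 19 1]
First stockout at step 4

4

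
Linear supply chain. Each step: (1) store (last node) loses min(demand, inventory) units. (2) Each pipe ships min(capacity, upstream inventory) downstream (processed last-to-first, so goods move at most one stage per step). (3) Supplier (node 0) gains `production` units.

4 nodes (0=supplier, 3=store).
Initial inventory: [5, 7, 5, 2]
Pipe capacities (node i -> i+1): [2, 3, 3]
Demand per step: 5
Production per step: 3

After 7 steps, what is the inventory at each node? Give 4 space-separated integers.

Step 1: demand=5,sold=2 ship[2->3]=3 ship[1->2]=3 ship[0->1]=2 prod=3 -> inv=[6 6 5 3]
Step 2: demand=5,sold=3 ship[2->3]=3 ship[1->2]=3 ship[0->1]=2 prod=3 -> inv=[7 5 5 3]
Step 3: demand=5,sold=3 ship[2->3]=3 ship[1->2]=3 ship[0->1]=2 prod=3 -> inv=[8 4 5 3]
Step 4: demand=5,sold=3 ship[2->3]=3 ship[1->2]=3 ship[0->1]=2 prod=3 -> inv=[9 3 5 3]
Step 5: demand=5,sold=3 ship[2->3]=3 ship[1->2]=3 ship[0->1]=2 prod=3 -> inv=[10 2 5 3]
Step 6: demand=5,sold=3 ship[2->3]=3 ship[1->2]=2 ship[0->1]=2 prod=3 -> inv=[11 2 4 3]
Step 7: demand=5,sold=3 ship[2->3]=3 ship[1->2]=2 ship[0->1]=2 prod=3 -> inv=[12 2 3 3]

12 2 3 3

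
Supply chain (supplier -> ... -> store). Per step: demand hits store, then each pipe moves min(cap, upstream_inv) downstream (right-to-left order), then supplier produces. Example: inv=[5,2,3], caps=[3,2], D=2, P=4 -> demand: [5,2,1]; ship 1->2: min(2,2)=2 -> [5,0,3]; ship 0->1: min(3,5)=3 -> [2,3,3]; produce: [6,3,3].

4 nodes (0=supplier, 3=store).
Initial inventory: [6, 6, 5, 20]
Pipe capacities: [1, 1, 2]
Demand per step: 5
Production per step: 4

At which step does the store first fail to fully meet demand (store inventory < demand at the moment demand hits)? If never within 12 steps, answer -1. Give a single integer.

Step 1: demand=5,sold=5 ship[2->3]=2 ship[1->2]=1 ship[0->1]=1 prod=4 -> [9 6 4 17]
Step 2: demand=5,sold=5 ship[2->3]=2 ship[1->2]=1 ship[0->1]=1 prod=4 -> [12 6 3 14]
Step 3: demand=5,sold=5 ship[2->3]=2 ship[1->2]=1 ship[0->1]=1 prod=4 -> [15 6 2 11]
Step 4: demand=5,sold=5 ship[2->3]=2 ship[1->2]=1 ship[0->1]=1 prod=4 -> [18 6 1 8]
Step 5: demand=5,sold=5 ship[2->3]=1 ship[1->2]=1 ship[0->1]=1 prod=4 -> [21 6 1 4]
Step 6: demand=5,sold=4 ship[2->3]=1 ship[1->2]=1 ship[0->1]=1 prod=4 -> [24 6 1 1]
Step 7: demand=5,sold=1 ship[2->3]=1 ship[1->2]=1 ship[0->1]=1 prod=4 -> [27 6 1 1]
Step 8: demand=5,sold=1 ship[2->3]=1 ship[1->2]=1 ship[0->1]=1 prod=4 -> [30 6 1 1]
Step 9: demand=5,sold=1 ship[2->3]=1 ship[1->2]=1 ship[0->1]=1 prod=4 -> [33 6 1 1]
Step 10: demand=5,sold=1 ship[2->3]=1 ship[1->2]=1 ship[0->1]=1 prod=4 -> [36 6 1 1]
Step 11: demand=5,sold=1 ship[2->3]=1 ship[1->2]=1 ship[0->1]=1 prod=4 -> [39 6 1 1]
Step 12: demand=5,sold=1 ship[2->3]=1 ship[1->2]=1 ship[0->1]=1 prod=4 -> [42 6 1 1]
First stockout at step 6

6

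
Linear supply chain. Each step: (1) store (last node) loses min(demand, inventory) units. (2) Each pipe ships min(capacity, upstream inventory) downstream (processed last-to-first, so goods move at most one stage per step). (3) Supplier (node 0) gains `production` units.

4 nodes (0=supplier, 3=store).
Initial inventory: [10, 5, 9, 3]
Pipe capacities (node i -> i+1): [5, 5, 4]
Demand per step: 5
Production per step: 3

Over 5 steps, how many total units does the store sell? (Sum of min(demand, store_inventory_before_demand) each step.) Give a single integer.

Step 1: sold=3 (running total=3) -> [8 5 10 4]
Step 2: sold=4 (running total=7) -> [6 5 11 4]
Step 3: sold=4 (running total=11) -> [4 5 12 4]
Step 4: sold=4 (running total=15) -> [3 4 13 4]
Step 5: sold=4 (running total=19) -> [3 3 13 4]

Answer: 19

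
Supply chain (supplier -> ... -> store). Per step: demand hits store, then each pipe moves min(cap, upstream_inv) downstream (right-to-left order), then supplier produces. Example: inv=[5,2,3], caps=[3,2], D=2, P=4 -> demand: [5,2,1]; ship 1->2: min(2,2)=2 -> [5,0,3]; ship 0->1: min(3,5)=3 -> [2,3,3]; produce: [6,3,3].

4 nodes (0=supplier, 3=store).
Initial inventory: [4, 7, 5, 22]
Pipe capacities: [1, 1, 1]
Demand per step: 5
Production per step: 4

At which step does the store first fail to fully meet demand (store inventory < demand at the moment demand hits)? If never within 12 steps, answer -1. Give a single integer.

Step 1: demand=5,sold=5 ship[2->3]=1 ship[1->2]=1 ship[0->1]=1 prod=4 -> [7 7 5 18]
Step 2: demand=5,sold=5 ship[2->3]=1 ship[1->2]=1 ship[0->1]=1 prod=4 -> [10 7 5 14]
Step 3: demand=5,sold=5 ship[2->3]=1 ship[1->2]=1 ship[0->1]=1 prod=4 -> [13 7 5 10]
Step 4: demand=5,sold=5 ship[2->3]=1 ship[1->2]=1 ship[0->1]=1 prod=4 -> [16 7 5 6]
Step 5: demand=5,sold=5 ship[2->3]=1 ship[1->2]=1 ship[0->1]=1 prod=4 -> [19 7 5 2]
Step 6: demand=5,sold=2 ship[2->3]=1 ship[1->2]=1 ship[0->1]=1 prod=4 -> [22 7 5 1]
Step 7: demand=5,sold=1 ship[2->3]=1 ship[1->2]=1 ship[0->1]=1 prod=4 -> [25 7 5 1]
Step 8: demand=5,sold=1 ship[2->3]=1 ship[1->2]=1 ship[0->1]=1 prod=4 -> [28 7 5 1]
Step 9: demand=5,sold=1 ship[2->3]=1 ship[1->2]=1 ship[0->1]=1 prod=4 -> [31 7 5 1]
Step 10: demand=5,sold=1 ship[2->3]=1 ship[1->2]=1 ship[0->1]=1 prod=4 -> [34 7 5 1]
Step 11: demand=5,sold=1 ship[2->3]=1 ship[1->2]=1 ship[0->1]=1 prod=4 -> [37 7 5 1]
Step 12: demand=5,sold=1 ship[2->3]=1 ship[1->2]=1 ship[0->1]=1 prod=4 -> [40 7 5 1]
First stockout at step 6

6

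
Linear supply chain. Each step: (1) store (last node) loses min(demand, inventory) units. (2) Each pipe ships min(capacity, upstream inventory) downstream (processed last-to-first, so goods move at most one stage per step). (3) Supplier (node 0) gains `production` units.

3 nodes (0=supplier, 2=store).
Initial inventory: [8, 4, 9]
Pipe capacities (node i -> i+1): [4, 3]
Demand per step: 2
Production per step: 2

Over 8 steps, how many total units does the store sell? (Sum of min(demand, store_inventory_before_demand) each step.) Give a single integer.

Step 1: sold=2 (running total=2) -> [6 5 10]
Step 2: sold=2 (running total=4) -> [4 6 11]
Step 3: sold=2 (running total=6) -> [2 7 12]
Step 4: sold=2 (running total=8) -> [2 6 13]
Step 5: sold=2 (running total=10) -> [2 5 14]
Step 6: sold=2 (running total=12) -> [2 4 15]
Step 7: sold=2 (running total=14) -> [2 3 16]
Step 8: sold=2 (running total=16) -> [2 2 17]

Answer: 16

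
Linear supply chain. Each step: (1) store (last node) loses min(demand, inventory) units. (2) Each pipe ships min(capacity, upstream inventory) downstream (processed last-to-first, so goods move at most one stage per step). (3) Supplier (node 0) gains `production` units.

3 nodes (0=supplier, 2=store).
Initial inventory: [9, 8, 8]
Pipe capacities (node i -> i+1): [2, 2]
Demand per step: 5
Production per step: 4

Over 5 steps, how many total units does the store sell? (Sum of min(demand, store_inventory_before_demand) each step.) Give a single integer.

Answer: 16

Derivation:
Step 1: sold=5 (running total=5) -> [11 8 5]
Step 2: sold=5 (running total=10) -> [13 8 2]
Step 3: sold=2 (running total=12) -> [15 8 2]
Step 4: sold=2 (running total=14) -> [17 8 2]
Step 5: sold=2 (running total=16) -> [19 8 2]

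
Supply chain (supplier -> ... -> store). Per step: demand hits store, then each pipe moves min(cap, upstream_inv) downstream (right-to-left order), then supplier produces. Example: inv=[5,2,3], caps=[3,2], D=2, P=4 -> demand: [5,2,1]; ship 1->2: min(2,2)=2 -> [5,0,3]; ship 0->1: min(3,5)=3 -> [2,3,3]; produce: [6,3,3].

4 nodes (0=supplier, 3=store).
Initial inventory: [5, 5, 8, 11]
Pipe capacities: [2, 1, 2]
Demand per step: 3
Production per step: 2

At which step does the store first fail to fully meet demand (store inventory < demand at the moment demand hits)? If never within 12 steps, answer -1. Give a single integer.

Step 1: demand=3,sold=3 ship[2->3]=2 ship[1->2]=1 ship[0->1]=2 prod=2 -> [5 6 7 10]
Step 2: demand=3,sold=3 ship[2->3]=2 ship[1->2]=1 ship[0->1]=2 prod=2 -> [5 7 6 9]
Step 3: demand=3,sold=3 ship[2->3]=2 ship[1->2]=1 ship[0->1]=2 prod=2 -> [5 8 5 8]
Step 4: demand=3,sold=3 ship[2->3]=2 ship[1->2]=1 ship[0->1]=2 prod=2 -> [5 9 4 7]
Step 5: demand=3,sold=3 ship[2->3]=2 ship[1->2]=1 ship[0->1]=2 prod=2 -> [5 10 3 6]
Step 6: demand=3,sold=3 ship[2->3]=2 ship[1->2]=1 ship[0->1]=2 prod=2 -> [5 11 2 5]
Step 7: demand=3,sold=3 ship[2->3]=2 ship[1->2]=1 ship[0->1]=2 prod=2 -> [5 12 1 4]
Step 8: demand=3,sold=3 ship[2->3]=1 ship[1->2]=1 ship[0->1]=2 prod=2 -> [5 13 1 2]
Step 9: demand=3,sold=2 ship[2->3]=1 ship[1->2]=1 ship[0->1]=2 prod=2 -> [5 14 1 1]
Step 10: demand=3,sold=1 ship[2->3]=1 ship[1->2]=1 ship[0->1]=2 prod=2 -> [5 15 1 1]
Step 11: demand=3,sold=1 ship[2->3]=1 ship[1->2]=1 ship[0->1]=2 prod=2 -> [5 16 1 1]
Step 12: demand=3,sold=1 ship[2->3]=1 ship[1->2]=1 ship[0->1]=2 prod=2 -> [5 17 1 1]
First stockout at step 9

9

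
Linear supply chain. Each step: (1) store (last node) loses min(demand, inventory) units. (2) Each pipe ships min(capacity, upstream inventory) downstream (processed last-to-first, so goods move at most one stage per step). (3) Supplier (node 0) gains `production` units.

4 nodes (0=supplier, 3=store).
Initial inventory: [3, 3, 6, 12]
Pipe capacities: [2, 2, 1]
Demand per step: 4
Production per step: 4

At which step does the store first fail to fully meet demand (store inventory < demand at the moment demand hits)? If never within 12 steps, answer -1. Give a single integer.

Step 1: demand=4,sold=4 ship[2->3]=1 ship[1->2]=2 ship[0->1]=2 prod=4 -> [5 3 7 9]
Step 2: demand=4,sold=4 ship[2->3]=1 ship[1->2]=2 ship[0->1]=2 prod=4 -> [7 3 8 6]
Step 3: demand=4,sold=4 ship[2->3]=1 ship[1->2]=2 ship[0->1]=2 prod=4 -> [9 3 9 3]
Step 4: demand=4,sold=3 ship[2->3]=1 ship[1->2]=2 ship[0->1]=2 prod=4 -> [11 3 10 1]
Step 5: demand=4,sold=1 ship[2->3]=1 ship[1->2]=2 ship[0->1]=2 prod=4 -> [13 3 11 1]
Step 6: demand=4,sold=1 ship[2->3]=1 ship[1->2]=2 ship[0->1]=2 prod=4 -> [15 3 12 1]
Step 7: demand=4,sold=1 ship[2->3]=1 ship[1->2]=2 ship[0->1]=2 prod=4 -> [17 3 13 1]
Step 8: demand=4,sold=1 ship[2->3]=1 ship[1->2]=2 ship[0->1]=2 prod=4 -> [19 3 14 1]
Step 9: demand=4,sold=1 ship[2->3]=1 ship[1->2]=2 ship[0->1]=2 prod=4 -> [21 3 15 1]
Step 10: demand=4,sold=1 ship[2->3]=1 ship[1->2]=2 ship[0->1]=2 prod=4 -> [23 3 16 1]
Step 11: demand=4,sold=1 ship[2->3]=1 ship[1->2]=2 ship[0->1]=2 prod=4 -> [25 3 17 1]
Step 12: demand=4,sold=1 ship[2->3]=1 ship[1->2]=2 ship[0->1]=2 prod=4 -> [27 3 18 1]
First stockout at step 4

4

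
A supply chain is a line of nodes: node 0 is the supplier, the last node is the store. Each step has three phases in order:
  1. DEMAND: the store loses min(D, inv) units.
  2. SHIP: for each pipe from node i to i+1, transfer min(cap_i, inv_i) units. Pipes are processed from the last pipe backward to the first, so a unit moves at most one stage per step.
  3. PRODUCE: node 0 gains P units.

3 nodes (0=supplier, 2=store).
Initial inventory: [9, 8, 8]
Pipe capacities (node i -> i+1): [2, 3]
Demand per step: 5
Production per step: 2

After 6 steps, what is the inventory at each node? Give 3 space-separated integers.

Step 1: demand=5,sold=5 ship[1->2]=3 ship[0->1]=2 prod=2 -> inv=[9 7 6]
Step 2: demand=5,sold=5 ship[1->2]=3 ship[0->1]=2 prod=2 -> inv=[9 6 4]
Step 3: demand=5,sold=4 ship[1->2]=3 ship[0->1]=2 prod=2 -> inv=[9 5 3]
Step 4: demand=5,sold=3 ship[1->2]=3 ship[0->1]=2 prod=2 -> inv=[9 4 3]
Step 5: demand=5,sold=3 ship[1->2]=3 ship[0->1]=2 prod=2 -> inv=[9 3 3]
Step 6: demand=5,sold=3 ship[1->2]=3 ship[0->1]=2 prod=2 -> inv=[9 2 3]

9 2 3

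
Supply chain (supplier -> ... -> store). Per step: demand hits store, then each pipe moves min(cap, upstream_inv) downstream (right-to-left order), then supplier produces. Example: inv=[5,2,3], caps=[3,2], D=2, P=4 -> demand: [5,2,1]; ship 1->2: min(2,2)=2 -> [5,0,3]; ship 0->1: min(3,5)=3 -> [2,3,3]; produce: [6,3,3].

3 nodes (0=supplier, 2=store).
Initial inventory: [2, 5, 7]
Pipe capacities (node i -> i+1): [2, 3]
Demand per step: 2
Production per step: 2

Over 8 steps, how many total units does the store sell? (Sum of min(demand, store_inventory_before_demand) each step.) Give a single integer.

Answer: 16

Derivation:
Step 1: sold=2 (running total=2) -> [2 4 8]
Step 2: sold=2 (running total=4) -> [2 3 9]
Step 3: sold=2 (running total=6) -> [2 2 10]
Step 4: sold=2 (running total=8) -> [2 2 10]
Step 5: sold=2 (running total=10) -> [2 2 10]
Step 6: sold=2 (running total=12) -> [2 2 10]
Step 7: sold=2 (running total=14) -> [2 2 10]
Step 8: sold=2 (running total=16) -> [2 2 10]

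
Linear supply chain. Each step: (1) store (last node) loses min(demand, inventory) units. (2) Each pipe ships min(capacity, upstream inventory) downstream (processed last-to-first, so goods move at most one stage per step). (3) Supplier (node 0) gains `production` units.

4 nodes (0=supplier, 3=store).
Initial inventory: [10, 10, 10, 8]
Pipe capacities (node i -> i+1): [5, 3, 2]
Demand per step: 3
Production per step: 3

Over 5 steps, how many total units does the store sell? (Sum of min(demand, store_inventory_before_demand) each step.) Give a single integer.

Step 1: sold=3 (running total=3) -> [8 12 11 7]
Step 2: sold=3 (running total=6) -> [6 14 12 6]
Step 3: sold=3 (running total=9) -> [4 16 13 5]
Step 4: sold=3 (running total=12) -> [3 17 14 4]
Step 5: sold=3 (running total=15) -> [3 17 15 3]

Answer: 15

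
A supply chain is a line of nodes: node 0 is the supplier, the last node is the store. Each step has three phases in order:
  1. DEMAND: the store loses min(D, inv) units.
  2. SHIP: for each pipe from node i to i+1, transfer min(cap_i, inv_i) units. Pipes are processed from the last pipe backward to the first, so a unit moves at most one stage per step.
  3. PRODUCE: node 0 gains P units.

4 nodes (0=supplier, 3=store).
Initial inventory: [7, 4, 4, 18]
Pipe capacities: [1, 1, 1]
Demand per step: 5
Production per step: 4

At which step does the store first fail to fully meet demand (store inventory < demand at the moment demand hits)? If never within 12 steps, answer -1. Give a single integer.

Step 1: demand=5,sold=5 ship[2->3]=1 ship[1->2]=1 ship[0->1]=1 prod=4 -> [10 4 4 14]
Step 2: demand=5,sold=5 ship[2->3]=1 ship[1->2]=1 ship[0->1]=1 prod=4 -> [13 4 4 10]
Step 3: demand=5,sold=5 ship[2->3]=1 ship[1->2]=1 ship[0->1]=1 prod=4 -> [16 4 4 6]
Step 4: demand=5,sold=5 ship[2->3]=1 ship[1->2]=1 ship[0->1]=1 prod=4 -> [19 4 4 2]
Step 5: demand=5,sold=2 ship[2->3]=1 ship[1->2]=1 ship[0->1]=1 prod=4 -> [22 4 4 1]
Step 6: demand=5,sold=1 ship[2->3]=1 ship[1->2]=1 ship[0->1]=1 prod=4 -> [25 4 4 1]
Step 7: demand=5,sold=1 ship[2->3]=1 ship[1->2]=1 ship[0->1]=1 prod=4 -> [28 4 4 1]
Step 8: demand=5,sold=1 ship[2->3]=1 ship[1->2]=1 ship[0->1]=1 prod=4 -> [31 4 4 1]
Step 9: demand=5,sold=1 ship[2->3]=1 ship[1->2]=1 ship[0->1]=1 prod=4 -> [34 4 4 1]
Step 10: demand=5,sold=1 ship[2->3]=1 ship[1->2]=1 ship[0->1]=1 prod=4 -> [37 4 4 1]
Step 11: demand=5,sold=1 ship[2->3]=1 ship[1->2]=1 ship[0->1]=1 prod=4 -> [40 4 4 1]
Step 12: demand=5,sold=1 ship[2->3]=1 ship[1->2]=1 ship[0->1]=1 prod=4 -> [43 4 4 1]
First stockout at step 5

5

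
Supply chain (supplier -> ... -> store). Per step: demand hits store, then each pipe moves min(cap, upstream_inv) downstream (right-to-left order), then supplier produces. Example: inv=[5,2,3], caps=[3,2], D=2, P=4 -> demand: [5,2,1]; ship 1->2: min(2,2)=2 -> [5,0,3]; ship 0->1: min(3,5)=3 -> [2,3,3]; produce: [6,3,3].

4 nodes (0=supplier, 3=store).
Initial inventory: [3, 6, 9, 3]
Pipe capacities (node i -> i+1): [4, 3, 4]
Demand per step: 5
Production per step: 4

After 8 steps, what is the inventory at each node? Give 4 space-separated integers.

Step 1: demand=5,sold=3 ship[2->3]=4 ship[1->2]=3 ship[0->1]=3 prod=4 -> inv=[4 6 8 4]
Step 2: demand=5,sold=4 ship[2->3]=4 ship[1->2]=3 ship[0->1]=4 prod=4 -> inv=[4 7 7 4]
Step 3: demand=5,sold=4 ship[2->3]=4 ship[1->2]=3 ship[0->1]=4 prod=4 -> inv=[4 8 6 4]
Step 4: demand=5,sold=4 ship[2->3]=4 ship[1->2]=3 ship[0->1]=4 prod=4 -> inv=[4 9 5 4]
Step 5: demand=5,sold=4 ship[2->3]=4 ship[1->2]=3 ship[0->1]=4 prod=4 -> inv=[4 10 4 4]
Step 6: demand=5,sold=4 ship[2->3]=4 ship[1->2]=3 ship[0->1]=4 prod=4 -> inv=[4 11 3 4]
Step 7: demand=5,sold=4 ship[2->3]=3 ship[1->2]=3 ship[0->1]=4 prod=4 -> inv=[4 12 3 3]
Step 8: demand=5,sold=3 ship[2->3]=3 ship[1->2]=3 ship[0->1]=4 prod=4 -> inv=[4 13 3 3]

4 13 3 3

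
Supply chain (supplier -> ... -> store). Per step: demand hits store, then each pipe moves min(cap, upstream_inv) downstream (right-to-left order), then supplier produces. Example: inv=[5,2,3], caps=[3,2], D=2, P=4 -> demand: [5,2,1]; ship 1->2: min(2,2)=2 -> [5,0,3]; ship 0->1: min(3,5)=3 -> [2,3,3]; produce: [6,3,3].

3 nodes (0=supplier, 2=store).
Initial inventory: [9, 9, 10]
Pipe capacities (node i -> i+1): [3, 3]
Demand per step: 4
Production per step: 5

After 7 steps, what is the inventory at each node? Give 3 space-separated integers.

Step 1: demand=4,sold=4 ship[1->2]=3 ship[0->1]=3 prod=5 -> inv=[11 9 9]
Step 2: demand=4,sold=4 ship[1->2]=3 ship[0->1]=3 prod=5 -> inv=[13 9 8]
Step 3: demand=4,sold=4 ship[1->2]=3 ship[0->1]=3 prod=5 -> inv=[15 9 7]
Step 4: demand=4,sold=4 ship[1->2]=3 ship[0->1]=3 prod=5 -> inv=[17 9 6]
Step 5: demand=4,sold=4 ship[1->2]=3 ship[0->1]=3 prod=5 -> inv=[19 9 5]
Step 6: demand=4,sold=4 ship[1->2]=3 ship[0->1]=3 prod=5 -> inv=[21 9 4]
Step 7: demand=4,sold=4 ship[1->2]=3 ship[0->1]=3 prod=5 -> inv=[23 9 3]

23 9 3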